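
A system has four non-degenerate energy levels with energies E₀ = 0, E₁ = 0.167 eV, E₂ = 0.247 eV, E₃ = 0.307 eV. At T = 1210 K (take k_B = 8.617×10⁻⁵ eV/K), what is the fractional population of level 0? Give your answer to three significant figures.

k_BT = 8.617×10⁻⁵ × 1210 K = 0.10427 eV.
Eᵢ/kT = 0, 1.6016, 2.3689, 2.9443.
Z = Σ e^(−Eᵢ/kT) = e^(−0) + e^(−1.6016) + e^(−2.3689) + e^(−2.9443) = 1.0000 + 0.20157 + 0.093584 + 0.052639 = 1.3478.
P₀ = e^(−E₀/kT) / Z = 1.0000/1.3478 = 0.742.

0.742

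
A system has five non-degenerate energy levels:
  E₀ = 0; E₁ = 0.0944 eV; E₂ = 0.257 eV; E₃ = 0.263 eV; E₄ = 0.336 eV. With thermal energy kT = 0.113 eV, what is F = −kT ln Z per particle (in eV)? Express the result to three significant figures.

Eᵢ/kT = 0, 0.83540, 2.2743, 2.3274, 2.9735.
Z = Σ e^(−Eᵢ/kT) = e^(−0) + e^(−0.83540) + e^(−2.2743) + e^(−2.3274) + e^(−2.9735) = 1.0000 + 0.43370 + 0.10287 + 0.097549 + 0.051124 = 1.6852.
F = −kT ln Z = −0.113 × ln(1.6852) = −0.113 × 0.52188 = -0.0590 eV.

-0.0590 eV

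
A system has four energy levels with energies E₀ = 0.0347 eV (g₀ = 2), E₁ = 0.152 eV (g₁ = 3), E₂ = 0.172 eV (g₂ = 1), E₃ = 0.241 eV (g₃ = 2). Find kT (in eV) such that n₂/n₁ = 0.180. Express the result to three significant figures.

n₂/n₁ = (g₂/g₁) exp[−(E₂−E₁)/kT] = 0.180.
⇒ (E₂−E₁)/kT = ln((1/3)/0.180) = ln(1.8519) = 0.61621.
kT = 0.020 eV / 0.61621 = 0.0325 eV.

0.0325 eV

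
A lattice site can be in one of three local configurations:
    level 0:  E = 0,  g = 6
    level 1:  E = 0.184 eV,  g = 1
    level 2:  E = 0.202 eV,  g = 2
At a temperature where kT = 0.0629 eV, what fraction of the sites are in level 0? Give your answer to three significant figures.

Eᵢ/kT = 0, 2.9253, 3.2114.
Z = Σ gᵢe^(−Eᵢ/kT) = 6·e^(−0) + 1·e^(−2.9253) + 2·e^(−3.2114) = 6.0000 + 0.053649 + 0.080600 = 6.1342.
P₀ = g₀ e^(−E₀/kT) / Z = 6.0000/6.1342 = 0.978.

0.978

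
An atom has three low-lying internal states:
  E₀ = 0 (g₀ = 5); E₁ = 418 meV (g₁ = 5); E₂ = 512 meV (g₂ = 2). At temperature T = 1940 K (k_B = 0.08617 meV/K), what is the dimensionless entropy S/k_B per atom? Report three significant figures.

k_BT = 0.08617 × 1940 K = 167.17 meV.
Eᵢ/kT = 0, 2.5004, 3.0628.
Z = Σ gᵢe^(−Eᵢ/kT) = 5·e^(−0) + 5·e^(−2.5004) + 2·e^(−3.0628) = 5.0000 + 0.41026 + 0.093513 = 5.5038.
⟨E⟩ = Σ EᵢPᵢ = 39.857 meV.
S/k_B = ln Z + ⟨E⟩/kT = ln(5.5038) + 39.857/167.17 = 1.7054 + 0.23842 = 1.94.

1.94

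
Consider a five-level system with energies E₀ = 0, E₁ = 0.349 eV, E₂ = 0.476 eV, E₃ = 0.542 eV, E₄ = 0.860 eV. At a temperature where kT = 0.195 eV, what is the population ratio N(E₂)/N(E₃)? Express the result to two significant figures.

n₂/n₃ = exp[−(E₂−E₃)/kT] = exp(−(-0.066 eV)/(0.195 eV)) = exp(0.3385) = 1.4.

1.4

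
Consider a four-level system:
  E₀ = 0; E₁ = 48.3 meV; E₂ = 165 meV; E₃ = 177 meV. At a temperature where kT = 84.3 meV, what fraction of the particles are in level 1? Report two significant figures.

Eᵢ/kT = 0, 0.5730, 1.957, 2.100.
Z = Σ e^(−Eᵢ/kT) = e^(−0) + e^(−0.5730) + e^(−1.957) + e^(−2.100) = 1.000 + 0.5638 + 0.1413 + 0.1225 = 1.828.
P₁ = e^(−E₁/kT) / Z = 0.5638/1.828 = 0.31.

0.31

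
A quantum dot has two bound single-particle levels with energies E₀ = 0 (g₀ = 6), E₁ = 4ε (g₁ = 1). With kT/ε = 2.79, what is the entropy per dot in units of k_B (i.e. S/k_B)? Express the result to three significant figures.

Eᵢ/kT = 0, 1.4337.
Z = Σ gᵢe^(−Eᵢ/kT) = 6·e^(−0) + 1·e^(−1.4337) = 6.0000 + 0.23843 = 6.2384.
⟨E⟩ = Σ EᵢPᵢ = 0.15288 ε.
S/k_B = ln Z + ⟨E⟩/kT = ln(6.2384) + 0.15288/2.79 = 1.8307 + 0.054796 = 1.89.

1.89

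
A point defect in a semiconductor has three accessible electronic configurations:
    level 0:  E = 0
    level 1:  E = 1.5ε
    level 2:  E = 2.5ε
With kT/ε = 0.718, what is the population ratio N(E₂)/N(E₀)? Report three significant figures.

n₂/n₀ = exp[−(E₂−E₀)/kT] = exp(−(2.5ε)/(0.718ε)) = exp(-3.4819) = 0.0307.

0.0307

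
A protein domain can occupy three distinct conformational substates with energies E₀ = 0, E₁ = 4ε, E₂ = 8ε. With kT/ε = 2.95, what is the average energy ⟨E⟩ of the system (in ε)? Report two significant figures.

1.2 ε

Eᵢ/kT = 0, 1.356, 2.712.
Z = Σ e^(−Eᵢ/kT) = e^(−0) + e^(−1.356) + e^(−2.712) = 1.000 + 0.2577 + 0.06640 = 1.324.
⟨E⟩ = Σ Eᵢ e^(−Eᵢ/kT) / Z = (0·1.000 + 4·0.2577 + 8·0.06640) / 1.324 = 1.2 ε.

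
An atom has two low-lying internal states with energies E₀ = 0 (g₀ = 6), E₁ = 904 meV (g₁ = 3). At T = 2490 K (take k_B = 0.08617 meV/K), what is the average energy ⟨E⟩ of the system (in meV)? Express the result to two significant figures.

6.6 meV

k_BT = 0.08617 × 2490 K = 214.6 meV.
Eᵢ/kT = 0, 4.212.
Z = Σ gᵢe^(−Eᵢ/kT) = 6·e^(−0) + 3·e^(−4.212) = 6.000 + 0.04445 = 6.044.
⟨E⟩ = Σ Eᵢ gᵢe^(−Eᵢ/kT) / Z = (0·6.000 + 904·0.04445) / 6.044 = 6.6 meV.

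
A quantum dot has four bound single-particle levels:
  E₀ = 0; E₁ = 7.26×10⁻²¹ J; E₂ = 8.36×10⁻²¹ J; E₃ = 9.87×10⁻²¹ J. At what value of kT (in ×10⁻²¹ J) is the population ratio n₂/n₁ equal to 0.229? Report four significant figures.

0.7463 ×10⁻²¹ J

n₂/n₁ = exp[−(E₂−E₁)/kT] = 0.229.
⇒ (E₂−E₁)/kT = ln(1/0.229) = ln(4.36681) = 1.47403.
kT = 1.10 ×10⁻²¹ J / 1.47403 = 0.7463 ×10⁻²¹ J.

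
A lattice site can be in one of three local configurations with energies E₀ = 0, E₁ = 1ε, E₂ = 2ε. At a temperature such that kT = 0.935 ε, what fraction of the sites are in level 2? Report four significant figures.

0.08061

Eᵢ/kT = 0, 1.06952, 2.13904.
Z = Σ e^(−Eᵢ/kT) = e^(−0) + e^(−1.06952) + e^(−2.13904) = 1.00000 + 0.343173 + 0.117768 = 1.46094.
P₂ = e^(−E₂/kT) / Z = 0.117768/1.46094 = 0.08061.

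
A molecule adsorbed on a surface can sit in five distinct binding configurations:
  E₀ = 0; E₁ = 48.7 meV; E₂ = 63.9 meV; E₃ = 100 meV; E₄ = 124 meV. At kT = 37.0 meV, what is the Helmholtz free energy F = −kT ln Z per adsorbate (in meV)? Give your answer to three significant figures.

-16.2 meV

Eᵢ/kT = 0, 1.3162, 1.7270, 2.7027, 3.3514.
Z = Σ e^(−Eᵢ/kT) = e^(−0) + e^(−1.3162) + e^(−1.7270) + e^(−2.7027) + e^(−3.3514) = 1.0000 + 0.26815 + 0.17782 + 0.067024 + 0.035035 = 1.5480.
F = −kT ln Z = −37.0 × ln(1.5480) = −37.0 × 0.43696 = -16.2 meV.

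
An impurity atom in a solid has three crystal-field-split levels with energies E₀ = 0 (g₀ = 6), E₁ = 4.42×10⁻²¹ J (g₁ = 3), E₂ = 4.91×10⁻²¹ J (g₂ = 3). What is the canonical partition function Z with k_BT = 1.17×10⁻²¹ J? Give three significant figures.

Z = 6.11

Eᵢ/kT = 0, 3.7778, 4.1966.
Z = Σ gᵢe^(−Eᵢ/kT) = 6·e^(−0) + 3·e^(−3.7778) + 3·e^(−4.1966) = 6.0000 + 0.068619 + 0.045140 = 6.1138.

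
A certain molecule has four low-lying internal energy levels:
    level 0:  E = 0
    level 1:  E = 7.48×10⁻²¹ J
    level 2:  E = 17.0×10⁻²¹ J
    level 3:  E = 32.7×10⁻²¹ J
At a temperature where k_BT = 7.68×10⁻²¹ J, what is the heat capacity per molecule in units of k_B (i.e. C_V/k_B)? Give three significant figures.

Eᵢ/kT = 0, 0.97396, 2.2135, 4.2578.
Z = Σ e^(−Eᵢ/kT) = e^(−0) + e^(−0.97396) + e^(−2.2135) + e^(−4.2578) = 1.0000 + 0.37758 + 0.10932 + 0.014153 = 1.5011.
⟨E⟩ = 3.4278, ⟨E²⟩ = 45.202.
C_V/k_B = (⟨E²⟩ − ⟨E⟩²)/(kT)² = (45.202 − 11.750)/58.982 = 0.567.

0.567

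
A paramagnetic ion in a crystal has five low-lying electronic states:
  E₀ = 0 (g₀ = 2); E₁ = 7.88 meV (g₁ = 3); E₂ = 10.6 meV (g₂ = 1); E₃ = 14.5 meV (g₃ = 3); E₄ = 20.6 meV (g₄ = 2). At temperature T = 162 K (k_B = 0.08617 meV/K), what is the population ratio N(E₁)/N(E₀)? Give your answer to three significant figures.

0.853

k_BT = 0.08617 × 162 K = 13.960 meV.
n₁/n₀ = (g₁/g₀) exp[−(E₁−E₀)/kT] = (3/2) × exp(−(7.88 meV)/(13.960 meV)) = (3/2) × exp(-0.56447) = 0.853.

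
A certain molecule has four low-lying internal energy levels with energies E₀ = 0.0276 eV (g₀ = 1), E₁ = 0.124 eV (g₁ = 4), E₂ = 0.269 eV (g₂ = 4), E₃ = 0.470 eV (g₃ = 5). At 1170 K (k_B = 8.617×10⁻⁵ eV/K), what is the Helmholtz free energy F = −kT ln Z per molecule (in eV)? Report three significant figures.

k_BT = 8.617×10⁻⁵ × 1170 K = 0.10082 eV.
Eᵢ/kT = 0.27376, 1.2299, 2.6681, 4.6618.
Z = Σ gᵢe^(−Eᵢ/kT) = 1·e^(−0.27376) + 4·e^(−1.2299) + 4·e^(−2.6681) + 5·e^(−4.6618) = 0.76051 + 1.1693 + 0.27754 + 0.047247 = 2.2546.
F = −kT ln Z = −0.10082 × ln(2.2546) = −0.10082 × 0.81297 = -0.0820 eV.

-0.0820 eV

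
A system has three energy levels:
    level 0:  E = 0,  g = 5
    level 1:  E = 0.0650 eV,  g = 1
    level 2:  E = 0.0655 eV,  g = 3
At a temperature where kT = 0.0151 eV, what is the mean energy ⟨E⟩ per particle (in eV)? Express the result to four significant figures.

0.0006819 eV

Eᵢ/kT = 0, 4.30464, 4.33775.
Z = Σ gᵢe^(−Eᵢ/kT) = 5·e^(−0) + 1·e^(−4.30464) + 3·e^(−4.33775) = 5.00000 + 0.0135057 + 0.0391977 = 5.05270.
⟨E⟩ = Σ Eᵢ gᵢe^(−Eᵢ/kT) / Z = (0·5.00000 + 0.0650·0.0135057 + 0.0655·0.0391977) / 5.05270 = 0.0006819 eV.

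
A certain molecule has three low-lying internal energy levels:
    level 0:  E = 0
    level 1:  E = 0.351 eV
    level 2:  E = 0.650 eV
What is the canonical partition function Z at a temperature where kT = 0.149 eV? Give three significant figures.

Z = 1.11

Eᵢ/kT = 0, 2.3557, 4.3624.
Z = Σ e^(−Eᵢ/kT) = e^(−0) + e^(−2.3557) + e^(−4.3624) = 1.0000 + 0.094827 + 0.012748 = 1.1076.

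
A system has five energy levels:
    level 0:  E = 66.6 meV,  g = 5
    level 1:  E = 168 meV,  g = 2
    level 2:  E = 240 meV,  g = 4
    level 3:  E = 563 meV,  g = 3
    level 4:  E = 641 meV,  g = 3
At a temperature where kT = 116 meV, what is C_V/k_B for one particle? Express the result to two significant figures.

Eᵢ/kT = 0.5741, 1.448, 2.069, 4.853, 5.526.
Z = Σ gᵢe^(−Eᵢ/kT) = 5·e^(−0.5741) + 2·e^(−1.448) + 4·e^(−2.069) + 3·e^(−4.853) + 3·e^(−5.526) = 2.816 + 0.4701 + 0.5052 + 0.02341 + 0.01195 = 3.827.
⟨E⟩ = 106.8 meV, ⟨E²⟩ = 17560 meV².
C_V/k_B = (⟨E²⟩ − ⟨E⟩²)/(kT)² = (17560 − 11410)/13460 = 0.46.

0.46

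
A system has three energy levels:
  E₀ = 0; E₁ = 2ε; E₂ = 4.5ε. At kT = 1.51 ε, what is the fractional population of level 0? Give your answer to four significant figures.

0.7595

Eᵢ/kT = 0, 1.32450, 2.98013.
Z = Σ e^(−Eᵢ/kT) = e^(−0) + e^(−1.32450) + e^(−2.98013) = 1.00000 + 0.265936 + 0.0507862 = 1.31672.
P₀ = e^(−E₀/kT) / Z = 1.00000/1.31672 = 0.7595.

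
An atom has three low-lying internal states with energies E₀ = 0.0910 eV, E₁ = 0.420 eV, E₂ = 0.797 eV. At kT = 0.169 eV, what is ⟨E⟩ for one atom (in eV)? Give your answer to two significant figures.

0.14 eV

Eᵢ/kT = 0.5385, 2.485, 4.716.
Z = Σ e^(−Eᵢ/kT) = e^(−0.5385) + e^(−2.485) + e^(−4.716) = 0.5836 + 0.08333 + 0.008951 = 0.6759.
⟨E⟩ = Σ Eᵢ e^(−Eᵢ/kT) / Z = (0.0910·0.5836 + 0.420·0.08333 + 0.797·0.008951) / 0.6759 = 0.14 eV.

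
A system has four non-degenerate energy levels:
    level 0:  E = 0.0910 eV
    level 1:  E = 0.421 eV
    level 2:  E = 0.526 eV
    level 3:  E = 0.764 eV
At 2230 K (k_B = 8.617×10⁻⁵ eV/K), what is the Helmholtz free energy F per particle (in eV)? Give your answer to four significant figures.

k_BT = 8.617×10⁻⁵ × 2230 K = 0.192159 eV.
Eᵢ/kT = 0.473566, 2.19089, 2.73732, 3.97587.
Z = Σ e^(−Eᵢ/kT) = e^(−0.473566) + e^(−2.19089) + e^(−2.73732) + e^(−3.97587) = 0.622777 + 0.111817 + 0.0647436 + 0.0187630 = 0.818101.
F = −kT ln Z = −0.192159 × ln(0.818101) = −0.192159 × -0.200769 = 0.03858 eV.

0.03858 eV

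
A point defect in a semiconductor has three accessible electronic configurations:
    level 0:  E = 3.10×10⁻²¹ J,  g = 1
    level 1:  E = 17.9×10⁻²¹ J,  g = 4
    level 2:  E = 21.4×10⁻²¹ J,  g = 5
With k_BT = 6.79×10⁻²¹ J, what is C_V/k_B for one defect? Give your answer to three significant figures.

1.45

Eᵢ/kT = 0.45655, 2.6362, 3.1517.
Z = Σ gᵢe^(−Eᵢ/kT) = 1·e^(−0.45655) + 4·e^(−2.6362) + 5·e^(−3.1517) = 0.63347 + 0.28653 + 0.21390 = 1.1339.
⟨E⟩ = 10.292, ⟨E²⟩ = 172.72.
C_V/k_B = (⟨E²⟩ − ⟨E⟩²)/(kT)² = (172.72 − 105.93)/46.104 = 1.45.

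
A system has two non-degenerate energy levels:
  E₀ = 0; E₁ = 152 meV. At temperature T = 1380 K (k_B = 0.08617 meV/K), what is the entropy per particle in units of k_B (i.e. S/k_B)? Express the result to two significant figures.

k_BT = 0.08617 × 1380 K = 118.9 meV.
Eᵢ/kT = 0, 1.278.
Z = Σ e^(−Eᵢ/kT) = e^(−0) + e^(−1.278) = 1.000 + 0.2786 = 1.279.
⟨E⟩ = Σ EᵢPᵢ = 33.11 meV.
S/k_B = ln Z + ⟨E⟩/kT = ln(1.279) + 33.11/118.9 = 0.2461 + 0.2785 = 0.52.

0.52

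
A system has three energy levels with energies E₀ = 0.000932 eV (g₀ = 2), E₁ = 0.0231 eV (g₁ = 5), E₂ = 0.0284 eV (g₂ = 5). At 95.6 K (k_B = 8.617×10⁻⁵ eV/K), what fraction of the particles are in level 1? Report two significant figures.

0.13

k_BT = 8.617×10⁻⁵ × 95.6 K = 0.008238 eV.
Eᵢ/kT = 0.1131, 2.804, 3.447.
Z = Σ gᵢe^(−Eᵢ/kT) = 2·e^(−0.1131) + 5·e^(−2.804) + 5·e^(−3.447) = 1.786 + 0.3028 + 0.1592 = 2.248.
P₁ = g₁ e^(−E₁/kT) / Z = 0.3028/2.248 = 0.13.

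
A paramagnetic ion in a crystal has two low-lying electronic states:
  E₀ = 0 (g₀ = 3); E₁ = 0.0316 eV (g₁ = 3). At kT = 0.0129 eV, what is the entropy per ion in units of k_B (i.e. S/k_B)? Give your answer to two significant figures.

1.4

Eᵢ/kT = 0, 2.450.
Z = Σ gᵢe^(−Eᵢ/kT) = 3·e^(−0) + 3·e^(−2.450) = 3.000 + 0.2589 = 3.259.
⟨E⟩ = Σ EᵢPᵢ = 0.002510 eV.
S/k_B = ln Z + ⟨E⟩/kT = ln(3.259) + 0.002510/0.0129 = 1.181 + 0.1946 = 1.4.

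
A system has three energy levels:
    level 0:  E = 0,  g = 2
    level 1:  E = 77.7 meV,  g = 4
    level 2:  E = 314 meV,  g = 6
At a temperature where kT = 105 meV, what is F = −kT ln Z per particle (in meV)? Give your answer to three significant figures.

Eᵢ/kT = 0, 0.74000, 2.9905.
Z = Σ gᵢe^(−Eᵢ/kT) = 2·e^(−0) + 4·e^(−0.74000) + 6·e^(−2.9905) = 2.0000 + 1.9085 + 0.30157 = 4.2101.
F = −kT ln Z = −105 × ln(4.2101) = −105 × 1.4375 = -151 meV.

-151 meV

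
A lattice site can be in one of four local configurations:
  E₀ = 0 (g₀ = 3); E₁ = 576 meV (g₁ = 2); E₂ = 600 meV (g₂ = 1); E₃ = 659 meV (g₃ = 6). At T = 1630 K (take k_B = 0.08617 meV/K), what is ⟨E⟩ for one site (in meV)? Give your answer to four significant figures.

20.54 meV

k_BT = 0.08617 × 1630 K = 140.457 meV.
Eᵢ/kT = 0, 4.10090, 4.27177, 4.69183.
Z = Σ gᵢe^(−Eᵢ/kT) = 3·e^(−0) + 2·e^(−4.10090) + 1·e^(−4.27177) + 6·e^(−4.69183) = 3.00000 + 0.0331155 + 0.0139571 + 0.0550193 = 3.10209.
⟨E⟩ = Σ Eᵢ gᵢe^(−Eᵢ/kT) / Z = (0·3.00000 + 576·0.0331155 + 600·0.0139571 + 659·0.0550193) / 3.10209 = 20.54 meV.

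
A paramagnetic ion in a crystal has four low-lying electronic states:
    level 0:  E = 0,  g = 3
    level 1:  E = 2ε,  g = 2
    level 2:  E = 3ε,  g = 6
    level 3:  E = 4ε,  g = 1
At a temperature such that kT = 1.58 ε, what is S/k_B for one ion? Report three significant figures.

2.09

Eᵢ/kT = 0, 1.2658, 1.8987, 2.5316.
Z = Σ gᵢe^(−Eᵢ/kT) = 3·e^(−0) + 2·e^(−1.2658) + 6·e^(−1.8987) + 1·e^(−2.5316) = 3.0000 + 0.56403 + 0.89858 + 0.079532 = 4.5421.
⟨E⟩ = Σ EᵢPᵢ = 0.91190 ε.
S/k_B = ln Z + ⟨E⟩/kT = ln(4.5421) + 0.91190/1.58 = 1.5134 + 0.57715 = 2.09.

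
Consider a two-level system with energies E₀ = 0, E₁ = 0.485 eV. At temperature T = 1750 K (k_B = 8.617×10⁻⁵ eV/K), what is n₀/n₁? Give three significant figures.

k_BT = 8.617×10⁻⁵ × 1750 K = 0.15080 eV.
n₀/n₁ = exp[−(E₀−E₁)/kT] = exp(−(-0.485 eV)/(0.15080 eV)) = exp(3.2162) = 24.9.

24.9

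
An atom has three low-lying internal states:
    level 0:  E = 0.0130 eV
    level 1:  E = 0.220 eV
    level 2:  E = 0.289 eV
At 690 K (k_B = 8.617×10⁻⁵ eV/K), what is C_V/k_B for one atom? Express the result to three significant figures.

0.537

k_BT = 8.617×10⁻⁵ × 690 K = 0.059457 eV.
Eᵢ/kT = 0.21865, 3.7002, 4.8607.
Z = Σ e^(−Eᵢ/kT) = e^(−0.21865) + e^(−3.7002) + e^(−4.8607) = 0.80360 + 0.024719 + 0.0077451 = 0.83606.
⟨E⟩ = 0.021677 eV, ⟨E²⟩ = 0.0023672 eV².
C_V/k_B = (⟨E²⟩ − ⟨E⟩²)/(kT)² = (0.0023672 − 0.00046989)/0.0035351 = 0.537.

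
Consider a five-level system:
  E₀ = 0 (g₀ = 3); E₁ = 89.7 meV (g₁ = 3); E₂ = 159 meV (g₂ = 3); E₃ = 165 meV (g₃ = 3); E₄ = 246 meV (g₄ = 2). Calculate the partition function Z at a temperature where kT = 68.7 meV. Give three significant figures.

Eᵢ/kT = 0, 1.3057, 2.3144, 2.4017, 3.5808.
Z = Σ gᵢe^(−Eᵢ/kT) = 3·e^(−0) + 3·e^(−1.3057) + 3·e^(−2.3144) + 3·e^(−2.4017) + 2·e^(−3.5808) = 3.0000 + 0.81295 + 0.29648 + 0.27169 + 0.055707 = 4.4368.

Z = 4.44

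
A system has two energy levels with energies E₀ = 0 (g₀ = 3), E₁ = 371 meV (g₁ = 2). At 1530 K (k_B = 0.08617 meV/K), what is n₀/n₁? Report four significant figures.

k_BT = 0.08617 × 1530 K = 131.840 meV.
n₀/n₁ = (g₀/g₁) exp[−(E₀−E₁)/kT] = (3/2) × exp(−(-371 meV)/(131.840 meV)) = (3/2) × exp(2.81402) = 25.02.

25.02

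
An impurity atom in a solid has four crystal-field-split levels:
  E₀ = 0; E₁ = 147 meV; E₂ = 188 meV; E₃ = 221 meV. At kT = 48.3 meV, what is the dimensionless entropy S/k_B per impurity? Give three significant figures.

Eᵢ/kT = 0, 3.0435, 3.8923, 4.5756.
Z = Σ e^(−Eᵢ/kT) = e^(−0) + e^(−3.0435) + e^(−3.8923) + e^(−4.5756) = 1.0000 + 0.047668 + 0.020398 + 0.010300 = 1.0784.
⟨E⟩ = Σ EᵢPᵢ = 12.165 meV.
S/k_B = ln Z + ⟨E⟩/kT = ln(1.0784) + 12.165/48.3 = 0.075478 + 0.25186 = 0.327.

0.327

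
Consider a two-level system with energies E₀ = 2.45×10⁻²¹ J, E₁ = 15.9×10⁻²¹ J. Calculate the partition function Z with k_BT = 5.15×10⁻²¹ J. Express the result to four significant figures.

Z = 0.6671

Eᵢ/kT = 0.475728, 3.08738.
Z = Σ e^(−Eᵢ/kT) = e^(−0.475728) + e^(−3.08738) = 0.621432 + 0.0456213 = 0.667053.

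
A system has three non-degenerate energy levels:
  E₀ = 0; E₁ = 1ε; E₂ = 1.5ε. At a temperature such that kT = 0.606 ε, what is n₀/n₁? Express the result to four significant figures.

n₀/n₁ = exp[−(E₀−E₁)/kT] = exp(−(-1ε)/(0.606ε)) = exp(1.65017) = 5.208.

5.208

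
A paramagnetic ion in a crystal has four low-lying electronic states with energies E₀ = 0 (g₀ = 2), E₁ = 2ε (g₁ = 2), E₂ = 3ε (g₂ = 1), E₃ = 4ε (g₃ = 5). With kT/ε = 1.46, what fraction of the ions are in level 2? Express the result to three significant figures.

0.0433

Eᵢ/kT = 0, 1.3699, 2.0548, 2.7397.
Z = Σ gᵢe^(−Eᵢ/kT) = 2·e^(−0) + 2·e^(−1.3699) + 1·e^(−2.0548) + 5·e^(−2.7397) = 2.0000 + 0.50826 + 0.12812 + 0.32295 = 2.9593.
P₂ = g₂ e^(−E₂/kT) / Z = 0.12812/2.9593 = 0.0433.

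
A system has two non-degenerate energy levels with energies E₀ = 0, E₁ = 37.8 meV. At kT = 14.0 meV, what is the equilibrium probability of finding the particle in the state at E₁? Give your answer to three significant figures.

0.0630

Eᵢ/kT = 0, 2.7000.
Z = Σ e^(−Eᵢ/kT) = e^(−0) + e^(−2.7000) = 1.0000 + 0.067206 = 1.0672.
P₁ = e^(−E₁/kT) / Z = 0.067206/1.0672 = 0.0630.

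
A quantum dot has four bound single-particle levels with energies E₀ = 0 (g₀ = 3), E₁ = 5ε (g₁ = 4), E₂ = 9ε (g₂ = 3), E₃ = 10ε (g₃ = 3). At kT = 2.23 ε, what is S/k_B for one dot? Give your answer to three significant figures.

Eᵢ/kT = 0, 2.2422, 4.0359, 4.4843.
Z = Σ gᵢe^(−Eᵢ/kT) = 3·e^(−0) + 4·e^(−2.2422) + 3·e^(−4.0359) + 3·e^(−4.4843) = 3.0000 + 0.42490 + 0.053009 + 0.033854 = 3.5118.
⟨E⟩ = Σ EᵢPᵢ = 0.83721 ε.
S/k_B = ln Z + ⟨E⟩/kT = ln(3.5118) + 0.83721/2.23 = 1.2561 + 0.37543 = 1.63.

1.63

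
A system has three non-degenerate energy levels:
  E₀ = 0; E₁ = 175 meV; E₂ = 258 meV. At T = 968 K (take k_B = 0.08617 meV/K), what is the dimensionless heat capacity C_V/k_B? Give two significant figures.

k_BT = 0.08617 × 968 K = 83.41 meV.
Eᵢ/kT = 0, 2.098, 3.093.
Z = Σ e^(−Eᵢ/kT) = e^(−0) + e^(−2.098) + e^(−3.093) = 1.000 + 0.1227 + 0.04537 = 1.168.
⟨E⟩ = 28.41 meV, ⟨E²⟩ = 5803 meV².
C_V/k_B = (⟨E²⟩ − ⟨E⟩²)/(kT)² = (5803 − 807.1)/6957 = 0.72.

0.72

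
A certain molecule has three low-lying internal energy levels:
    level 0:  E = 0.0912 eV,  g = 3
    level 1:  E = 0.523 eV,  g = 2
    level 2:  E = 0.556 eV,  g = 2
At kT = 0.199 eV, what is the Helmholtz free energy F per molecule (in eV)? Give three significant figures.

-0.154 eV

Eᵢ/kT = 0.45829, 2.6281, 2.7940.
Z = Σ gᵢe^(−Eᵢ/kT) = 3·e^(−0.45829) + 2·e^(−2.6281) + 2·e^(−2.7940) = 1.8971 + 0.14443 + 0.12235 = 2.1639.
F = −kT ln Z = −0.199 × ln(2.1639) = −0.199 × 0.77191 = -0.154 eV.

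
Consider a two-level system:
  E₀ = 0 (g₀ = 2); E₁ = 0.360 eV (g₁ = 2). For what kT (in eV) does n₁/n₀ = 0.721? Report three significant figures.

1.10 eV

n₁/n₀ = (g₁/g₀) exp[−(E₁−E₀)/kT] = 0.721.
⇒ (E₁−E₀)/kT = ln((2/2)/0.721) = ln(1.3870) = 0.32714.
kT = 0.360 eV / 0.32714 = 1.10 eV.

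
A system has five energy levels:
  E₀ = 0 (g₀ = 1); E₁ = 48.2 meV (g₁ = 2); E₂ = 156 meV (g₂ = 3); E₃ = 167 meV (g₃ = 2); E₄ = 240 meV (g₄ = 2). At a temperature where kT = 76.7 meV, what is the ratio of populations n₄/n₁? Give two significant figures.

0.082

n₄/n₁ = (g₄/g₁) exp[−(E₄−E₁)/kT] = (2/2) × exp(−(191.8 meV)/(76.7 meV)) = (2/2) × exp(-2.501) = 0.082.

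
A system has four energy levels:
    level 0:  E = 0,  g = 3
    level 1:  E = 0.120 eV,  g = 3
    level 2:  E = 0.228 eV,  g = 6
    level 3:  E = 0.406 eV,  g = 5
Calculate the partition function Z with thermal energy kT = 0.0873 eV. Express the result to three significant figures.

Z = 4.25

Eᵢ/kT = 0, 1.3746, 2.6117, 4.6506.
Z = Σ gᵢe^(−Eᵢ/kT) = 3·e^(−0) + 3·e^(−1.3746) + 6·e^(−2.6117) + 5·e^(−4.6506) = 3.0000 + 0.75882 + 0.44046 + 0.047779 = 4.2471.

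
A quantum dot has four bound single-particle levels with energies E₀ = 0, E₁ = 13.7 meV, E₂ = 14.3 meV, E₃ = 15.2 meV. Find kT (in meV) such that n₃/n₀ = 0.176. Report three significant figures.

8.75 meV

n₃/n₀ = exp[−(E₃−E₀)/kT] = 0.176.
⇒ (E₃−E₀)/kT = ln(1/0.176) = ln(5.6818) = 1.7373.
kT = 15.2 meV / 1.7373 = 8.75 meV.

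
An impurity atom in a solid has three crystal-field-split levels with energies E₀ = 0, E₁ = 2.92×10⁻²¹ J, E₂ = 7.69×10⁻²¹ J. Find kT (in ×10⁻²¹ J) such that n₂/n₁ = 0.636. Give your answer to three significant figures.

10.5 ×10⁻²¹ J

n₂/n₁ = exp[−(E₂−E₁)/kT] = 0.636.
⇒ (E₂−E₁)/kT = ln(1/0.636) = ln(1.5723) = 0.45254.
kT = 4.77 ×10⁻²¹ J / 0.45254 = 10.5 ×10⁻²¹ J.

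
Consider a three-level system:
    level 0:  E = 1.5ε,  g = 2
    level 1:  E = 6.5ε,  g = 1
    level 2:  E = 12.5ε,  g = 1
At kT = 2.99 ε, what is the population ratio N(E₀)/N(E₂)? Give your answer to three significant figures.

n₀/n₂ = (g₀/g₂) exp[−(E₀−E₂)/kT] = (2/1) × exp(−(-11.0ε)/(2.99ε)) = (2/1) × exp(3.6789) = 79.2.

79.2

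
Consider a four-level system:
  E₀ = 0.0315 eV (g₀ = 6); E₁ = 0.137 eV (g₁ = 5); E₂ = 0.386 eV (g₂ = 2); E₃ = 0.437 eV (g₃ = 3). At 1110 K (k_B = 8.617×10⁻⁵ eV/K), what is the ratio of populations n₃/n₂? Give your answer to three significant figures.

0.880

k_BT = 8.617×10⁻⁵ × 1110 K = 0.095649 eV.
n₃/n₂ = (g₃/g₂) exp[−(E₃−E₂)/kT] = (3/2) × exp(−(0.051 eV)/(0.095649 eV)) = (3/2) × exp(-0.53320) = 0.880.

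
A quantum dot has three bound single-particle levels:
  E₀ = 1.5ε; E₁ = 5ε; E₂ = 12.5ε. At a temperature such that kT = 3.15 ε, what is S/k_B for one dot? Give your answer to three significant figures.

Eᵢ/kT = 0.47619, 1.5873, 3.9683.
Z = Σ e^(−Eᵢ/kT) = e^(−0.47619) + e^(−1.5873) + e^(−3.9683) = 0.62115 + 0.20448 + 0.018906 = 0.84454.
⟨E⟩ = Σ EᵢPᵢ = 2.5937 ε.
S/k_B = ln Z + ⟨E⟩/kT = ln(0.84454) + 2.5937/3.15 = -0.16896 + 0.82340 = 0.654.

0.654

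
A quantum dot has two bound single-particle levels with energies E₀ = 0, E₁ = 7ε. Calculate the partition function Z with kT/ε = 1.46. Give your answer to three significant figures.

Z = 1.01

Eᵢ/kT = 0, 4.7945.
Z = Σ e^(−Eᵢ/kT) = e^(−0) + e^(−4.7945) = 1.0000 + 0.0082751 = 1.0083.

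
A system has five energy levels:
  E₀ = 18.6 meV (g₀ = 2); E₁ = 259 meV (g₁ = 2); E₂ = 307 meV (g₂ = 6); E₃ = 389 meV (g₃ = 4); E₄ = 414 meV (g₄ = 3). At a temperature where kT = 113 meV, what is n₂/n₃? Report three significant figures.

3.10

n₂/n₃ = (g₂/g₃) exp[−(E₂−E₃)/kT] = (6/4) × exp(−(-82 meV)/(113 meV)) = (6/4) × exp(0.72566) = 3.10.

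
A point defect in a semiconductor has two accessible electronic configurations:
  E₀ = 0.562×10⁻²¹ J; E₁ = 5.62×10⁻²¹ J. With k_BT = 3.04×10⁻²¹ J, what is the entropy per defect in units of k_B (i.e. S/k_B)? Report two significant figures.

0.44

Eᵢ/kT = 0.1849, 1.849.
Z = Σ e^(−Eᵢ/kT) = e^(−0.1849) + e^(−1.849) = 0.8312 + 0.1574 = 0.9886.
⟨E⟩ = Σ EᵢPᵢ = 1.367 ×10⁻²¹ J.
S/k_B = ln Z + ⟨E⟩/kT = ln(0.9886) + 1.367/3.04 = -0.01147 + 0.4497 = 0.44.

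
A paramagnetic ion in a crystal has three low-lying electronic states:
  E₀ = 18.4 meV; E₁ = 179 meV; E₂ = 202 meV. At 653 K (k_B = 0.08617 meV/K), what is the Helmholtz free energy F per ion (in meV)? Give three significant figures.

13.2 meV

k_BT = 0.08617 × 653 K = 56.269 meV.
Eᵢ/kT = 0.32700, 3.1811, 3.5899.
Z = Σ e^(−Eᵢ/kT) = e^(−0.32700) + e^(−3.1811) + e^(−3.5899) = 0.72108 + 0.041540 + 0.027601 = 0.79022.
F = −kT ln Z = −56.269 × ln(0.79022) = −56.269 × -0.23544 = 13.2 meV.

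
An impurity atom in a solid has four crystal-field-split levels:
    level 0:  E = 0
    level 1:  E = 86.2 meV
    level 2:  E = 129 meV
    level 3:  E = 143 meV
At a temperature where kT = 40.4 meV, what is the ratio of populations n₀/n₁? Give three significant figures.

n₀/n₁ = exp[−(E₀−E₁)/kT] = exp(−(-86.2 meV)/(40.4 meV)) = exp(2.1337) = 8.45.

8.45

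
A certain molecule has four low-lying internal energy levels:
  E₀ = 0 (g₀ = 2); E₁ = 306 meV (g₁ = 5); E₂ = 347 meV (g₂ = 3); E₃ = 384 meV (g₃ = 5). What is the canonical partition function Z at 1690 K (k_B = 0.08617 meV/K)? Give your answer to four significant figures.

Z = 3.246

k_BT = 0.08617 × 1690 K = 145.627 meV.
Eᵢ/kT = 0, 2.10126, 2.38280, 2.63687.
Z = Σ gᵢe^(−Eᵢ/kT) = 2·e^(−0) + 5·e^(−2.10126) + 3·e^(−2.38280) + 5·e^(−2.63687) = 2.00000 + 0.611511 + 0.276875 + 0.357925 = 3.24631.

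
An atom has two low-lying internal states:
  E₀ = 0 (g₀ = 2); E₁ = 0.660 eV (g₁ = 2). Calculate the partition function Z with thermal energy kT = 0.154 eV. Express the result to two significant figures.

Z = 2.0

Eᵢ/kT = 0, 4.286.
Z = Σ gᵢe^(−Eᵢ/kT) = 2·e^(−0) + 2·e^(−4.286) = 2.000 + 0.02752 = 2.028.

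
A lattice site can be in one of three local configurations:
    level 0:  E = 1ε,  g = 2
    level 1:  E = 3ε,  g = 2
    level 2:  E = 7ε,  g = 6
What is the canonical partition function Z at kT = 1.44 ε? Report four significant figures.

Eᵢ/kT = 0.694444, 2.08333, 4.86111.
Z = Σ gᵢe^(−Eᵢ/kT) = 2·e^(−0.694444) + 2·e^(−2.08333) + 6·e^(−4.86111) = 0.998704 + 0.249030 + 0.0464513 = 1.29419.

Z = 1.294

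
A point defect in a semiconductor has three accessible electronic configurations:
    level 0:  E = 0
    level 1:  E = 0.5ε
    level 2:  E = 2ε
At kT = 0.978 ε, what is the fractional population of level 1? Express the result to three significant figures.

0.347

Eᵢ/kT = 0, 0.51125, 2.0450.
Z = Σ e^(−Eᵢ/kT) = e^(−0) + e^(−0.51125) + e^(−2.0450) = 1.0000 + 0.59975 + 0.12938 = 1.7291.
P₁ = e^(−E₁/kT) / Z = 0.59975/1.7291 = 0.347.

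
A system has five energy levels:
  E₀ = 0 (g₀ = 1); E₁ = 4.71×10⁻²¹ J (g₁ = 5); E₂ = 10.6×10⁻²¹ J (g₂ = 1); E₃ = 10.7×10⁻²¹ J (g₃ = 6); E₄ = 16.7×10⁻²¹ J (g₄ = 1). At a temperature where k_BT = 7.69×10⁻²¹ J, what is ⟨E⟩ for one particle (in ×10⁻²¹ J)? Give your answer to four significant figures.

Eᵢ/kT = 0, 0.612484, 1.37841, 1.39142, 2.17165.
Z = Σ gᵢe^(−Eᵢ/kT) = 1·e^(−0) + 5·e^(−0.612484) + 1·e^(−1.37841) + 6·e^(−1.39142) + 1·e^(−2.17165) = 1.00000 + 2.71001 + 0.251979 + 1.49233 + 0.113989 = 5.56831.
⟨E⟩ = Σ Eᵢ gᵢe^(−Eᵢ/kT) / Z = (0·1.00000 + 4.71·2.71001 + 10.6·0.251979 + 10.7·1.49233 + 16.7·0.113989) / 5.56831 = 5.981 ×10⁻²¹ J.

5.981 ×10⁻²¹ J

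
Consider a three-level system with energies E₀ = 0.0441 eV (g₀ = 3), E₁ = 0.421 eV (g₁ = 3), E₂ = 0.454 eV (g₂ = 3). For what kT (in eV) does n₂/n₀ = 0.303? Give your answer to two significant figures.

n₂/n₀ = (g₂/g₀) exp[−(E₂−E₀)/kT] = 0.303.
⇒ (E₂−E₀)/kT = ln((3/3)/0.303) = ln(3.300) = 1.194.
kT = 0.4099 eV / 1.194 = 0.34 eV.

0.34 eV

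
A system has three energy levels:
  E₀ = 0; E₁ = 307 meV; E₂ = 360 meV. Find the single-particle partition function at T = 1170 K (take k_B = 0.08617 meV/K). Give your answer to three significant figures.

Z = 1.08

k_BT = 0.08617 × 1170 K = 100.82 meV.
Eᵢ/kT = 0, 3.0450, 3.5707.
Z = Σ e^(−Eᵢ/kT) = e^(−0) + e^(−3.0450) + e^(−3.5707) = 1.0000 + 0.047596 + 0.028136 = 1.0757.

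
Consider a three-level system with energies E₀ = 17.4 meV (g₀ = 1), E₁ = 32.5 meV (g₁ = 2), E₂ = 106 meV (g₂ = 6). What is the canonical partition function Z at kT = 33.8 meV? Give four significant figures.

Z = 1.623

Eᵢ/kT = 0.514793, 0.961538, 3.13609.
Z = Σ gᵢe^(−Eᵢ/kT) = 1·e^(−0.514793) + 2·e^(−0.961538) + 6·e^(−3.13609) = 0.597624 + 0.764609 + 0.260714 = 1.62295.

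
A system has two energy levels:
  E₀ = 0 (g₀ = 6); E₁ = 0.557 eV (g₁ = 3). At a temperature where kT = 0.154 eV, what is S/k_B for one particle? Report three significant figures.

Eᵢ/kT = 0, 3.6169.
Z = Σ gᵢe^(−Eᵢ/kT) = 6·e^(−0) + 3·e^(−3.6169) = 6.0000 + 0.080597 = 6.0806.
⟨E⟩ = Σ EᵢPᵢ = 0.0073829 eV.
S/k_B = ln Z + ⟨E⟩/kT = ln(6.0806) + 0.0073829/0.154 = 1.8051 + 0.047941 = 1.85.

1.85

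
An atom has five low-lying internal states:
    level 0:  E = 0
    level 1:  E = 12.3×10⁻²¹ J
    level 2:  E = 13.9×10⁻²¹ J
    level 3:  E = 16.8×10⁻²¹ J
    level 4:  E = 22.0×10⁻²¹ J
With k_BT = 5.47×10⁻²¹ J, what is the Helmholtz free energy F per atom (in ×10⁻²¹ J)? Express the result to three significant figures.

-1.21 ×10⁻²¹ J

Eᵢ/kT = 0, 2.2486, 2.5411, 3.0713, 4.0219.
Z = Σ e^(−Eᵢ/kT) = e^(−0) + e^(−2.2486) + e^(−2.5411) + e^(−3.0713) + e^(−4.0219) = 1.0000 + 0.10555 + 0.078780 + 0.046361 + 0.017919 = 1.2486.
F = −kT ln Z = −5.47 × ln(1.2486) = −5.47 × 0.22202 = -1.21 ×10⁻²¹ J.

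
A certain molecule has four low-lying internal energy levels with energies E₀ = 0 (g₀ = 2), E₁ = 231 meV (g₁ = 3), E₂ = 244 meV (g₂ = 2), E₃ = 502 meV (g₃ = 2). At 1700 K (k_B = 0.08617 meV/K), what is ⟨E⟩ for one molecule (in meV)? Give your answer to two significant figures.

88 meV

k_BT = 0.08617 × 1700 K = 146.5 meV.
Eᵢ/kT = 0, 1.577, 1.666, 3.427.
Z = Σ gᵢe^(−Eᵢ/kT) = 2·e^(−0) + 3·e^(−1.577) + 2·e^(−1.666) + 2·e^(−3.427) = 2.000 + 0.6198 + 0.3780 + 0.06497 = 3.063.
⟨E⟩ = Σ Eᵢ gᵢe^(−Eᵢ/kT) / Z = (0·2.000 + 231·0.6198 + 244·0.3780 + 502·0.06497) / 3.063 = 88 meV.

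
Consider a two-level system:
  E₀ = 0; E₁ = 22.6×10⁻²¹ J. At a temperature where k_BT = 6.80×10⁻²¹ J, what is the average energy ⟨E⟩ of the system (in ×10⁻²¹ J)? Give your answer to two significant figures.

0.79 ×10⁻²¹ J

Eᵢ/kT = 0, 3.324.
Z = Σ e^(−Eᵢ/kT) = e^(−0) + e^(−3.324) = 1.000 + 0.03601 = 1.036.
⟨E⟩ = Σ Eᵢ e^(−Eᵢ/kT) / Z = (0·1.000 + 22.6·0.03601) / 1.036 = 0.79 ×10⁻²¹ J.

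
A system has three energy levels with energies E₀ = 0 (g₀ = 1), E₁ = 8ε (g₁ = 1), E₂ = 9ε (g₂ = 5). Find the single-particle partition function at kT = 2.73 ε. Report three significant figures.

Z = 1.24

Eᵢ/kT = 0, 2.9304, 3.2967.
Z = Σ gᵢe^(−Eᵢ/kT) = 1·e^(−0) + 1·e^(−2.9304) + 5·e^(−3.2967) = 1.0000 + 0.053376 + 0.18503 = 1.2384.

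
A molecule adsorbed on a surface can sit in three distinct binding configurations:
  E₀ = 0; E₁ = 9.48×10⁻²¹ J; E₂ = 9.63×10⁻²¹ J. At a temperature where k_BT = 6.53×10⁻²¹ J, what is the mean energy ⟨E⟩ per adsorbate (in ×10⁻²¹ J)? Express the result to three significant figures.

3.02 ×10⁻²¹ J

Eᵢ/kT = 0, 1.4518, 1.4747.
Z = Σ e^(−Eᵢ/kT) = e^(−0) + e^(−1.4518) + e^(−1.4747) = 1.0000 + 0.23415 + 0.22885 = 1.4630.
⟨E⟩ = Σ Eᵢ e^(−Eᵢ/kT) / Z = (0·1.0000 + 9.48·0.23415 + 9.63·0.22885) / 1.4630 = 3.02 ×10⁻²¹ J.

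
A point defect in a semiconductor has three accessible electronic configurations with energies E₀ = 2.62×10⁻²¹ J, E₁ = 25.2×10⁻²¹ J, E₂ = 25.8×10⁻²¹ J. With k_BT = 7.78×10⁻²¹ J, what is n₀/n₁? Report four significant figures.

18.22

n₀/n₁ = exp[−(E₀−E₁)/kT] = exp(−(-22.58 ×10⁻²¹ J)/(7.78 ×10⁻²¹ J)) = exp(2.90231) = 18.22.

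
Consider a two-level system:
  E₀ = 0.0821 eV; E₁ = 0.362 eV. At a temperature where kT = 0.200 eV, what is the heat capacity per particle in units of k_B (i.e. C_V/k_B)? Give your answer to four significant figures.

Eᵢ/kT = 0.410500, 1.81000.
Z = Σ e^(−Eᵢ/kT) = e^(−0.410500) + e^(−1.81000) = 0.663319 + 0.163654 = 0.826973.
⟨E⟩ = 0.137491 eV, ⟨E²⟩ = 0.0313395 eV².
C_V/k_B = (⟨E²⟩ − ⟨E⟩²)/(kT)² = (0.0313395 − 0.0189038)/0.0400000 = 0.3109.

0.3109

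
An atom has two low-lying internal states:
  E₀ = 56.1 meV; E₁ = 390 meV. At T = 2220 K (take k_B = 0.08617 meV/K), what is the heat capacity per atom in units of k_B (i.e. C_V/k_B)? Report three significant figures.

0.385

k_BT = 0.08617 × 2220 K = 191.30 meV.
Eᵢ/kT = 0.29326, 2.0387.
Z = Σ e^(−Eᵢ/kT) = e^(−0.29326) + e^(−2.0387) = 0.74583 + 0.13020 = 0.87603.
⟨E⟩ = 105.73 meV, ⟨E²⟩ = 25285 meV².
C_V/k_B = (⟨E²⟩ − ⟨E⟩²)/(kT)² = (25285 − 11179)/36596 = 0.385.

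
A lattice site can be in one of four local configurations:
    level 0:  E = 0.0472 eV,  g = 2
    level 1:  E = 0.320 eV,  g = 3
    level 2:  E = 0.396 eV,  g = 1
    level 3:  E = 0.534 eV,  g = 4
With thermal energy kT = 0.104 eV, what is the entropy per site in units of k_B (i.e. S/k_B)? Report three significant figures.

1.20

Eᵢ/kT = 0.45385, 3.0769, 3.8077, 5.1346.
Z = Σ gᵢe^(−Eᵢ/kT) = 2·e^(−0.45385) + 3·e^(−3.0769) + 1·e^(−3.8077) + 4·e^(−5.1346) = 1.2704 + 0.13831 + 0.022199 + 0.023558 = 1.4545.
⟨E⟩ = Σ EᵢPᵢ = 0.086348 eV.
S/k_B = ln Z + ⟨E⟩/kT = ln(1.4545) + 0.086348/0.104 = 0.37466 + 0.83027 = 1.20.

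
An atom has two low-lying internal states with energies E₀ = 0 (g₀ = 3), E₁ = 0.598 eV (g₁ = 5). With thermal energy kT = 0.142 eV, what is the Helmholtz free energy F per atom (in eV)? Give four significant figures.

-0.1595 eV

Eᵢ/kT = 0, 4.21127.
Z = Σ gᵢe^(−Eᵢ/kT) = 3·e^(−0) + 5·e^(−4.21127) = 3.00000 + 0.0741376 = 3.07414.
F = −kT ln Z = −0.142 × ln(3.07414) = −0.142 × 1.12303 = -0.1595 eV.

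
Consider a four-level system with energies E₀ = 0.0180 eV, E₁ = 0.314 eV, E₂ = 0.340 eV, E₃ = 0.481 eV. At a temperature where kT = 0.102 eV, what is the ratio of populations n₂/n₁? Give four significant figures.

0.7750

n₂/n₁ = exp[−(E₂−E₁)/kT] = exp(−(0.026 eV)/(0.102 eV)) = exp(-0.254902) = 0.7750.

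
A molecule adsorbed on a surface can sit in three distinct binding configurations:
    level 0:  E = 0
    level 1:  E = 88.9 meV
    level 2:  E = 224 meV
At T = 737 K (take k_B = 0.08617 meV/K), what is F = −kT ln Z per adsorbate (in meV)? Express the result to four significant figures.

-15.48 meV

k_BT = 0.08617 × 737 K = 63.5073 meV.
Eᵢ/kT = 0, 1.39984, 3.52715.
Z = Σ e^(−Eᵢ/kT) = e^(−0) + e^(−1.39984) + e^(−3.52715) = 1.00000 + 0.246636 + 0.0293886 = 1.27602.
F = −kT ln Z = −63.5073 × ln(1.27602) = −63.5073 × 0.243746 = -15.48 meV.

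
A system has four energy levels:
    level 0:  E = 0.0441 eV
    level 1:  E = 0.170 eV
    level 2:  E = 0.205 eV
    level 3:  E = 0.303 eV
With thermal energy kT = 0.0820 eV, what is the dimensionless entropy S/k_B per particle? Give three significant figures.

0.865

Eᵢ/kT = 0.53780, 2.0732, 2.5000, 3.6951.
Z = Σ e^(−Eᵢ/kT) = e^(−0.53780) + e^(−2.0732) + e^(−2.5000) + e^(−3.6951) = 0.58403 + 0.12578 + 0.082085 + 0.024845 = 0.81674.
⟨E⟩ = Σ EᵢPᵢ = 0.087536 eV.
S/k_B = ln Z + ⟨E⟩/kT = ln(0.81674) + 0.087536/0.0820 = -0.20243 + 1.0675 = 0.865.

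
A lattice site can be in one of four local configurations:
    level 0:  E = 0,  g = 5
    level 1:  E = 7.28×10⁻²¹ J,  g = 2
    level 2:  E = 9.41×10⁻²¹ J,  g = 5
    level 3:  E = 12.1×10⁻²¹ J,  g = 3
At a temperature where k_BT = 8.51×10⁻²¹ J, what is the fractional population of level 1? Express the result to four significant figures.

0.1033

Eᵢ/kT = 0, 0.855464, 1.10576, 1.42186.
Z = Σ gᵢe^(−Eᵢ/kT) = 5·e^(−0) + 2·e^(−0.855464) + 5·e^(−1.10576) + 3·e^(−1.42186) = 5.00000 + 0.850172 + 1.65480 + 0.723795 = 8.22877.
P₁ = g₁ e^(−E₁/kT) / Z = 0.850172/8.22877 = 0.1033.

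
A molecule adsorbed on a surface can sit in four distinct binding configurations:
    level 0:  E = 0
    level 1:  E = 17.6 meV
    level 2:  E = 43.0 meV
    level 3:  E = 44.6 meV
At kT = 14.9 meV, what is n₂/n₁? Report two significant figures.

n₂/n₁ = exp[−(E₂−E₁)/kT] = exp(−(25.4 meV)/(14.9 meV)) = exp(-1.705) = 0.18.

0.18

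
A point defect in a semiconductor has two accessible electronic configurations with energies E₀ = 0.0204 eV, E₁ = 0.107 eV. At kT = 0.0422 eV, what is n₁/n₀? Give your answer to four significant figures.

0.1285

n₁/n₀ = exp[−(E₁−E₀)/kT] = exp(−(0.0866 eV)/(0.0422 eV)) = exp(-2.05213) = 0.1285.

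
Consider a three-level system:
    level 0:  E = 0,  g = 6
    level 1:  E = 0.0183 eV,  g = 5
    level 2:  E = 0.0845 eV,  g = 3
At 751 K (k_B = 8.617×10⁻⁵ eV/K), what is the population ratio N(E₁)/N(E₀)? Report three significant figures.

k_BT = 8.617×10⁻⁵ × 751 K = 0.064714 eV.
n₁/n₀ = (g₁/g₀) exp[−(E₁−E₀)/kT] = (5/6) × exp(−(0.0183 eV)/(0.064714 eV)) = (5/6) × exp(-0.28278) = 0.628.

0.628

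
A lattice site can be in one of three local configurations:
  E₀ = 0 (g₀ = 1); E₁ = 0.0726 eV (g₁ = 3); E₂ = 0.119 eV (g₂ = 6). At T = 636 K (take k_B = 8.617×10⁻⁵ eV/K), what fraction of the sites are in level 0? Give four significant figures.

k_BT = 8.617×10⁻⁵ × 636 K = 0.0548041 eV.
Eᵢ/kT = 0, 1.32472, 2.17137.
Z = Σ gᵢe^(−Eᵢ/kT) = 1·e^(−0) + 3·e^(−1.32472) + 6·e^(−2.17137) = 1.00000 + 0.797632 + 0.684128 = 2.48176.
P₀ = g₀ e^(−E₀/kT) / Z = 1.00000/2.48176 = 0.4029.

0.4029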